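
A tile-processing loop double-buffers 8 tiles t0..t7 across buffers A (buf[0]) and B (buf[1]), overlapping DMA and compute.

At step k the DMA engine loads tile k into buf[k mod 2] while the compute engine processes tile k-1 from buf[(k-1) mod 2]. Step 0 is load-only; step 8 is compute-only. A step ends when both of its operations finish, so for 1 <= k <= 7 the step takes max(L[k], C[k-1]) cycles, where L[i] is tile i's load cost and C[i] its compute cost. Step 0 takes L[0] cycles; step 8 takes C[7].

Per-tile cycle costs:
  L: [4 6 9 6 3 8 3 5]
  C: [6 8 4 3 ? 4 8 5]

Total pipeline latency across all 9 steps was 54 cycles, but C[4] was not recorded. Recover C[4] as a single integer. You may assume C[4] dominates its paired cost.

C[4] = 9

step 0 = dur = L[0]=4 = 4
step 1 = dur = max(L[1]=6, C[0]=6) = 6
step 2 = dur = max(L[2]=9, C[1]=8) = 9
step 3 = dur = max(L[3]=6, C[2]=4) = 6
step 4 = dur = max(L[4]=3, C[3]=3) = 3
step 5 = dur = max(L[5]=8, C[4]=?) = C[4]  (unknown; binding)
step 6 = dur = max(L[6]=3, C[5]=4) = 4
step 7 = dur = max(L[7]=5, C[6]=8) = 8
step 8 = dur = C[7]=5 = 5
sum of known step durations = 45
dur[5] = total - known = 54 - 45 = 9
C[4] is the binding max in step 5, so C[4] = dur[5] = 9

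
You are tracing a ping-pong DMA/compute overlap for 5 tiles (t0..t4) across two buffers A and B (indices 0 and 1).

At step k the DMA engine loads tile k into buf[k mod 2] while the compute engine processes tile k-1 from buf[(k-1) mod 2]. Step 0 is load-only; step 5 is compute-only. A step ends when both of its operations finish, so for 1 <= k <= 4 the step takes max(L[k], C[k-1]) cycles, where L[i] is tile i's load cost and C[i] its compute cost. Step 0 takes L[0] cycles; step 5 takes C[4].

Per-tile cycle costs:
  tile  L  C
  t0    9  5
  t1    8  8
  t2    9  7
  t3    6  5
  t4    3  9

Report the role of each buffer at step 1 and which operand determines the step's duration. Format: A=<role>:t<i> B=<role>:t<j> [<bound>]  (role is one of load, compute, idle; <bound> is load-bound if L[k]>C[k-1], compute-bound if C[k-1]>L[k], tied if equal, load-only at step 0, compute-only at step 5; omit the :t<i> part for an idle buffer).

step 1: A=compute:t0 B=load:t1 [load-bound]

k=0 load=t0/9c comp=- wait=9 total=9
k=1 load=t1/8c comp=t0/5c wait=8 total=17
k=2 load=t2/9c comp=t1/8c wait=9 total=26
k=3 load=t3/6c comp=t2/7c wait=7 total=33
k=4 load=t4/3c comp=t3/5c wait=5 total=38
k=5 load=- comp=t4/9c wait=9 total=47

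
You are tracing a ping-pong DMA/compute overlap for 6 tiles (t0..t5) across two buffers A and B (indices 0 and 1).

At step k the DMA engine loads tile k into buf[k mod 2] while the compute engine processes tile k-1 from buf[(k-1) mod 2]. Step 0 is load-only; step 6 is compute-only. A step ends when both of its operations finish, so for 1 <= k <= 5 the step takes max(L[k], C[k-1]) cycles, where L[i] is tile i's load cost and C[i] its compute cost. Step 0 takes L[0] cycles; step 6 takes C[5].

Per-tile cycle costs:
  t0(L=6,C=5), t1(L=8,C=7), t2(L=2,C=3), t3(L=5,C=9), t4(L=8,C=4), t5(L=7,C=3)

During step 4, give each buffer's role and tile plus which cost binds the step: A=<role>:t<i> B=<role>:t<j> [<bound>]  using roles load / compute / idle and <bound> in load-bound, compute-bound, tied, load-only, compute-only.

step 4: A=load:t4 B=compute:t3 [compute-bound]

  0. 6=6c; end=6; A:t0 B:-
  1. max(8,5)=8c; end=14; A:t0 B:t1
  2. max(2,7)=7c; end=21; A:t2 B:t1
  3. max(5,3)=5c; end=26; A:t2 B:t3
  4. max(8,9)=9c; end=35; A:t4 B:t3
  5. max(7,4)=7c; end=42; A:t4 B:t5
  6. 3=3c; end=45; A:t4 B:t5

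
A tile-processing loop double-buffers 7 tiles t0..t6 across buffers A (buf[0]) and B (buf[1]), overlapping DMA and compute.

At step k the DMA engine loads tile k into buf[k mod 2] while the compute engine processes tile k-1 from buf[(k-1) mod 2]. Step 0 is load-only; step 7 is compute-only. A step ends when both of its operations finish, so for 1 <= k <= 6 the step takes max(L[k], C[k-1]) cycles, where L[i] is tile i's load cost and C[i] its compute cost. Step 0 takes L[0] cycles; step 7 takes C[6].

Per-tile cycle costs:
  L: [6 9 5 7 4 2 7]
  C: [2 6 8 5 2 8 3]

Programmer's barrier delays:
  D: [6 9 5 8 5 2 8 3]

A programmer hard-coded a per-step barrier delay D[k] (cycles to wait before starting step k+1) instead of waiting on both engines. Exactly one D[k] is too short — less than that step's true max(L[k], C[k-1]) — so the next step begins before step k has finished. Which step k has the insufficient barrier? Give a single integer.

hazard at step 2

k=0 barrier L[0]=6→6c, D[0]=6 ok
k=1 barrier max(L[1]=9,C[0]=2)→9c, D[1]=9 ok
k=2 barrier max(L[2]=5,C[1]=6)→6c, D[2]=5 SHORT
k=3 barrier max(L[3]=7,C[2]=8)→8c, D[3]=8 ok
k=4 barrier max(L[4]=4,C[3]=5)→5c, D[4]=5 ok
k=5 barrier max(L[5]=2,C[4]=2)→2c, D[5]=2 ok
k=6 barrier max(L[6]=7,C[5]=8)→8c, D[6]=8 ok
k=7 barrier C[6]=3→3c, D[7]=3 ok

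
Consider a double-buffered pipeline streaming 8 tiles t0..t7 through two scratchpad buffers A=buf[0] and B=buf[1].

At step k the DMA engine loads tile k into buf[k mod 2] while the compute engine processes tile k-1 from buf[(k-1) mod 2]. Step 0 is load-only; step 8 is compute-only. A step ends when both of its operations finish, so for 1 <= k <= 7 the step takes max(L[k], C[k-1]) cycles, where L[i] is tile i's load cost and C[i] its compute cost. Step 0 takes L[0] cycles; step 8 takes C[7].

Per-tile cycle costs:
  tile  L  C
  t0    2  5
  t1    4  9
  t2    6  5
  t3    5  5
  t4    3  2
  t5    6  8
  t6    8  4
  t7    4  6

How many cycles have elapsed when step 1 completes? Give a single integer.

  0. 2=2c; end=2; A:t0 B:-
  1. max(4,5)=5c; end=7; A:t0 B:t1
  2. max(6,9)=9c; end=16; A:t2 B:t1
  3. max(5,5)=5c; end=21; A:t2 B:t3
  4. max(3,5)=5c; end=26; A:t4 B:t3
  5. max(6,2)=6c; end=32; A:t4 B:t5
  6. max(8,8)=8c; end=40; A:t6 B:t5
  7. max(4,4)=4c; end=44; A:t6 B:t7
  8. 6=6c; end=50; A:t6 B:t7

end_cycle[1] = 7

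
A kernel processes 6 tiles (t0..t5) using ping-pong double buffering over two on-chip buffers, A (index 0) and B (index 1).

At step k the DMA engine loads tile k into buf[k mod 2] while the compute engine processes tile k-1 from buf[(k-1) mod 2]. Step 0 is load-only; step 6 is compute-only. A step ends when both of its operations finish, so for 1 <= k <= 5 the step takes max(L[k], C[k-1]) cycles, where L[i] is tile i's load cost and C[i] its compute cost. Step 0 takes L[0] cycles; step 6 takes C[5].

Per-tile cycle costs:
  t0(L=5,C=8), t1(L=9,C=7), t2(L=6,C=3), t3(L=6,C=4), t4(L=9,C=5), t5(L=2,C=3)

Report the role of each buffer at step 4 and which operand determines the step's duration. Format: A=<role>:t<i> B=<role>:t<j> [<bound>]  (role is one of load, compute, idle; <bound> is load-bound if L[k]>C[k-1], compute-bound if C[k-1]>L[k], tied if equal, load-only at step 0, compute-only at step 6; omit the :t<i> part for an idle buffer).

step 4: A=load:t4 B=compute:t3 [load-bound]

  0. 5=5c; end=5; A:t0 B:-
  1. max(9,8)=9c; end=14; A:t0 B:t1
  2. max(6,7)=7c; end=21; A:t2 B:t1
  3. max(6,3)=6c; end=27; A:t2 B:t3
  4. max(9,4)=9c; end=36; A:t4 B:t3
  5. max(2,5)=5c; end=41; A:t4 B:t5
  6. 3=3c; end=44; A:t4 B:t5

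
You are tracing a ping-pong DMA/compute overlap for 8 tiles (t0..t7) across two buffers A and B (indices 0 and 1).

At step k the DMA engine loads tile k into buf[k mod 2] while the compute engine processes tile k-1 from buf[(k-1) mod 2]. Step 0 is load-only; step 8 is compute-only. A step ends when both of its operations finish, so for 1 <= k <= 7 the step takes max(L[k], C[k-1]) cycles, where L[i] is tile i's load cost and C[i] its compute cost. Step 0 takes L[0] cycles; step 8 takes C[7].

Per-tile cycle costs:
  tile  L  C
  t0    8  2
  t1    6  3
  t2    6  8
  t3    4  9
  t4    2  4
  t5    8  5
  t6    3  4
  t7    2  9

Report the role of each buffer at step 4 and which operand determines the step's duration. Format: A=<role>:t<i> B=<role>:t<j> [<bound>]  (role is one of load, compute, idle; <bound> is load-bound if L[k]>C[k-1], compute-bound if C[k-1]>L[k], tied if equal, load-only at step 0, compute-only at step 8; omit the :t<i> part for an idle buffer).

step 4: A=load:t4 B=compute:t3 [compute-bound]

k=0 load=t0/8c comp=- wait=8 total=8
k=1 load=t1/6c comp=t0/2c wait=6 total=14
k=2 load=t2/6c comp=t1/3c wait=6 total=20
k=3 load=t3/4c comp=t2/8c wait=8 total=28
k=4 load=t4/2c comp=t3/9c wait=9 total=37
k=5 load=t5/8c comp=t4/4c wait=8 total=45
k=6 load=t6/3c comp=t5/5c wait=5 total=50
k=7 load=t7/2c comp=t6/4c wait=4 total=54
k=8 load=- comp=t7/9c wait=9 total=63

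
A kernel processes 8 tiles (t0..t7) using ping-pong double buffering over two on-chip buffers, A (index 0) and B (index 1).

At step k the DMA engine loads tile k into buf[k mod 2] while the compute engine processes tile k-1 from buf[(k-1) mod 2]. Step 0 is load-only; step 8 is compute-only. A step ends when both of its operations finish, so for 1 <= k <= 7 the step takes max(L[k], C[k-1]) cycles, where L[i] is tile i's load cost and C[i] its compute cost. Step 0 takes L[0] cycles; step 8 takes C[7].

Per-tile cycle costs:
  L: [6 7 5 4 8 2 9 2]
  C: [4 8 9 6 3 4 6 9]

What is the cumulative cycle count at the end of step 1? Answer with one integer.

end_cycle[1] = 13

step 0: L[0]=6 → dur=6, Σ=6 | A=load:t0 B=idle [load-only]
step 1: L[1]=7 C[0]=4 → dur=7, Σ=13 | A=compute:t0 B=load:t1 [load-bound]
step 2: L[2]=5 C[1]=8 → dur=8, Σ=21 | A=load:t2 B=compute:t1 [compute-bound]
step 3: L[3]=4 C[2]=9 → dur=9, Σ=30 | A=compute:t2 B=load:t3 [compute-bound]
step 4: L[4]=8 C[3]=6 → dur=8, Σ=38 | A=load:t4 B=compute:t3 [load-bound]
step 5: L[5]=2 C[4]=3 → dur=3, Σ=41 | A=compute:t4 B=load:t5 [compute-bound]
step 6: L[6]=9 C[5]=4 → dur=9, Σ=50 | A=load:t6 B=compute:t5 [load-bound]
step 7: L[7]=2 C[6]=6 → dur=6, Σ=56 | A=compute:t6 B=load:t7 [compute-bound]
step 8: C[7]=9 → dur=9, Σ=65 | A=idle B=compute:t7 [compute-only]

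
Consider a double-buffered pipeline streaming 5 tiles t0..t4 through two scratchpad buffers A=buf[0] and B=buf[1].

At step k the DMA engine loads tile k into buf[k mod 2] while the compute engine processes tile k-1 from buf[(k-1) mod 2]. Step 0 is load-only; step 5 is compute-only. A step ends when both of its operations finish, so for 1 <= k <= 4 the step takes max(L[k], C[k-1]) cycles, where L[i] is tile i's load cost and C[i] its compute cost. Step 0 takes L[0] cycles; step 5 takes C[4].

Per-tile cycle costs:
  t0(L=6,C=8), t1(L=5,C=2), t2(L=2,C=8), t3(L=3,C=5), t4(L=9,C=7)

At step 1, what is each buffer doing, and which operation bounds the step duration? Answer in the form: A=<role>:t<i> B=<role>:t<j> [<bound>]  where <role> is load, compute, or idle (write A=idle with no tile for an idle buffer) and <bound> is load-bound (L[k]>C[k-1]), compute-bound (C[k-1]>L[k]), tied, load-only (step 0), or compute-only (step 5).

step 1: A=compute:t0 B=load:t1 [compute-bound]

[0] DMA t0→A (6c) ∥ CU idle ⇒ 6c, clock 6
[1] DMA t1→B (5c) ∥ CU A:t0 (8c) ⇒ 8c, clock 14
[2] DMA t2→A (2c) ∥ CU B:t1 (2c) ⇒ 2c, clock 16
[3] DMA t3→B (3c) ∥ CU A:t2 (8c) ⇒ 8c, clock 24
[4] DMA t4→A (9c) ∥ CU B:t3 (5c) ⇒ 9c, clock 33
[5] DMA idle ∥ CU A:t4 (7c) ⇒ 7c, clock 40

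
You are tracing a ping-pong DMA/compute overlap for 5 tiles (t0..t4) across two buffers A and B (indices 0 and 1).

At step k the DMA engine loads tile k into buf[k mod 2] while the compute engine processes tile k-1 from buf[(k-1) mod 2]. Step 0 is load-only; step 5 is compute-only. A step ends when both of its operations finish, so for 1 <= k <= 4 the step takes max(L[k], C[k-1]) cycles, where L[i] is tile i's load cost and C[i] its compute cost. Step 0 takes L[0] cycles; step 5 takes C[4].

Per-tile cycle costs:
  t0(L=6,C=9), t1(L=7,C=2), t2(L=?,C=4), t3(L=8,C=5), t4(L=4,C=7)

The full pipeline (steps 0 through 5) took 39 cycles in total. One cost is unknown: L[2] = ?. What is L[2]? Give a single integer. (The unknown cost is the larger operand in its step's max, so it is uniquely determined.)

step 0 → dur = L[0]=6 = 6
step 1 → dur = max(L[1]=7, C[0]=9) = 9
step 2 → dur = max(L[2]=?, C[1]=2) = L[2]  (unknown; binding)
step 3 → dur = max(L[3]=8, C[2]=4) = 8
step 4 → dur = max(L[4]=4, C[3]=5) = 5
step 5 → dur = C[4]=7 = 7
sum of known step durations = 35
dur[2] = total - known = 39 - 35 = 4
L[2] is the binding max in step 2, so L[2] = dur[2] = 4

L[2] = 4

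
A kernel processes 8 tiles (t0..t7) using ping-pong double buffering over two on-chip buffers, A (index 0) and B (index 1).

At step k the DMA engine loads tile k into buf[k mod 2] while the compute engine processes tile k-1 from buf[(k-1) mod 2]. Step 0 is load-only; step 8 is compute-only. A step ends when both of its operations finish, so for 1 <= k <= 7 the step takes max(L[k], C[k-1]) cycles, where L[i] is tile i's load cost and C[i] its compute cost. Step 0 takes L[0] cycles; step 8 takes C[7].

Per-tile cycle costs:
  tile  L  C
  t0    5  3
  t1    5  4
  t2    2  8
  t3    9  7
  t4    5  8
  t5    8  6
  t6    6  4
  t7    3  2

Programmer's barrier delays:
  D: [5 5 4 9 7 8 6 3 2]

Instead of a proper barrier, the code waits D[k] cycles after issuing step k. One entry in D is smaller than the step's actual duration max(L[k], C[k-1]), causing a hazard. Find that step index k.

[0] required=L[0]=5=5 vs D=5 ok
[1] required=max(L[1]=5,C[0]=3)=5 vs D=5 ok
[2] required=max(L[2]=2,C[1]=4)=4 vs D=4 ok
[3] required=max(L[3]=9,C[2]=8)=9 vs D=9 ok
[4] required=max(L[4]=5,C[3]=7)=7 vs D=7 ok
[5] required=max(L[5]=8,C[4]=8)=8 vs D=8 ok
[6] required=max(L[6]=6,C[5]=6)=6 vs D=6 ok
[7] required=max(L[7]=3,C[6]=4)=4 vs D=3 SHORT
[8] required=C[7]=2=2 vs D=2 ok

hazard at step 7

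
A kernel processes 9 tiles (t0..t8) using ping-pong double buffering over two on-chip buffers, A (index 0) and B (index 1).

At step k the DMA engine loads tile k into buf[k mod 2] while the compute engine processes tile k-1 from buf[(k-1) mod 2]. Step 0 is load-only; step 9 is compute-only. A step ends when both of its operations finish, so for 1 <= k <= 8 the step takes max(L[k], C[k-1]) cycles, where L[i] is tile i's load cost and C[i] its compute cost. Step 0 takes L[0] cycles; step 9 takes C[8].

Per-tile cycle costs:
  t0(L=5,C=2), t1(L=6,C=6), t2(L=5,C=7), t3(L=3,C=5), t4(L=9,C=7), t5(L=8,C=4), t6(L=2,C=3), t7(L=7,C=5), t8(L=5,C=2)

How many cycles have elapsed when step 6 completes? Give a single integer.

end_cycle[6] = 45

k=0 load=t0/5c comp=- wait=5 total=5
k=1 load=t1/6c comp=t0/2c wait=6 total=11
k=2 load=t2/5c comp=t1/6c wait=6 total=17
k=3 load=t3/3c comp=t2/7c wait=7 total=24
k=4 load=t4/9c comp=t3/5c wait=9 total=33
k=5 load=t5/8c comp=t4/7c wait=8 total=41
k=6 load=t6/2c comp=t5/4c wait=4 total=45
k=7 load=t7/7c comp=t6/3c wait=7 total=52
k=8 load=t8/5c comp=t7/5c wait=5 total=57
k=9 load=- comp=t8/2c wait=2 total=59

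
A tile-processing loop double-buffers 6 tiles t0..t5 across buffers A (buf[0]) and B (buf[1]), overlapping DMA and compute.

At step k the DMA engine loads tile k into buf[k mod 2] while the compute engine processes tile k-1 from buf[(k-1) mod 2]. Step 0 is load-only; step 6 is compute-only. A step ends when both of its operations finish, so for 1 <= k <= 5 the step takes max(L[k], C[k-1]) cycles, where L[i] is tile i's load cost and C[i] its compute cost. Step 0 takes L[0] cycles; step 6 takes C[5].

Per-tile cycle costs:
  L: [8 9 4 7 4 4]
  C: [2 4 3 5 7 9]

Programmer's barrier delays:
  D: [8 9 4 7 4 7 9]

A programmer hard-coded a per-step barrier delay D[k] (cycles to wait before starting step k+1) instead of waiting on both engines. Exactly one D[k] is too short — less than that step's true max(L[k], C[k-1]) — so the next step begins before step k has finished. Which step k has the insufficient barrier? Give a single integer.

hazard at step 4

step 0: need L[0]=8 = 8; D[0]=8 ok
step 1: need max(L[1]=9,C[0]=2) = 9; D[1]=9 ok
step 2: need max(L[2]=4,C[1]=4) = 4; D[2]=4 ok
step 3: need max(L[3]=7,C[2]=3) = 7; D[3]=7 ok
step 4: need max(L[4]=4,C[3]=5) = 5; D[4]=4 SHORT
step 5: need max(L[5]=4,C[4]=7) = 7; D[5]=7 ok
step 6: need C[5]=9 = 9; D[6]=9 ok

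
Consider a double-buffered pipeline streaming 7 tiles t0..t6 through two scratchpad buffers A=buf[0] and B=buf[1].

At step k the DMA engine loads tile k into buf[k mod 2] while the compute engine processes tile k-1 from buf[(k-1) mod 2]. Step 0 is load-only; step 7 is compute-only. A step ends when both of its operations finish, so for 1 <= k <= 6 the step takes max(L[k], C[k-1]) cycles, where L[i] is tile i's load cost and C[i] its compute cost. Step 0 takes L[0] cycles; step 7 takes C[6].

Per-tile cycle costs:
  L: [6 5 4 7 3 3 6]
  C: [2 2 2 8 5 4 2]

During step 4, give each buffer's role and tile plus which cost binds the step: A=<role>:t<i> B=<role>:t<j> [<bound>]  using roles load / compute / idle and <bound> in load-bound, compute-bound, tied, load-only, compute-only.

step 4: A=load:t4 B=compute:t3 [compute-bound]

[0] DMA t0→A (6c) ∥ CU idle ⇒ 6c, clock 6
[1] DMA t1→B (5c) ∥ CU A:t0 (2c) ⇒ 5c, clock 11
[2] DMA t2→A (4c) ∥ CU B:t1 (2c) ⇒ 4c, clock 15
[3] DMA t3→B (7c) ∥ CU A:t2 (2c) ⇒ 7c, clock 22
[4] DMA t4→A (3c) ∥ CU B:t3 (8c) ⇒ 8c, clock 30
[5] DMA t5→B (3c) ∥ CU A:t4 (5c) ⇒ 5c, clock 35
[6] DMA t6→A (6c) ∥ CU B:t5 (4c) ⇒ 6c, clock 41
[7] DMA idle ∥ CU A:t6 (2c) ⇒ 2c, clock 43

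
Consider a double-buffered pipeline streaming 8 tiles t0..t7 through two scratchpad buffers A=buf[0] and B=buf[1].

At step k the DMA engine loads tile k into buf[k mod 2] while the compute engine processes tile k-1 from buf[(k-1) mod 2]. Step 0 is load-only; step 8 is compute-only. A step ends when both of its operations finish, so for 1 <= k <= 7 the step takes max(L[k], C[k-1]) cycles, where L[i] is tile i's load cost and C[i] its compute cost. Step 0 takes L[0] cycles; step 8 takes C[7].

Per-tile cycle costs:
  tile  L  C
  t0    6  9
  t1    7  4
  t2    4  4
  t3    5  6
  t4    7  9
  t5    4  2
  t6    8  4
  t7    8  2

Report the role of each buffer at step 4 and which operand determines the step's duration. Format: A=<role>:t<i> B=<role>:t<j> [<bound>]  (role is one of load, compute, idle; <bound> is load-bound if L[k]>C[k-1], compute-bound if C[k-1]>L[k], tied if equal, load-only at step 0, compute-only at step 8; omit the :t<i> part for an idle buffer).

[0] DMA t0→A (6c) ∥ CU idle ⇒ 6c, clock 6
[1] DMA t1→B (7c) ∥ CU A:t0 (9c) ⇒ 9c, clock 15
[2] DMA t2→A (4c) ∥ CU B:t1 (4c) ⇒ 4c, clock 19
[3] DMA t3→B (5c) ∥ CU A:t2 (4c) ⇒ 5c, clock 24
[4] DMA t4→A (7c) ∥ CU B:t3 (6c) ⇒ 7c, clock 31
[5] DMA t5→B (4c) ∥ CU A:t4 (9c) ⇒ 9c, clock 40
[6] DMA t6→A (8c) ∥ CU B:t5 (2c) ⇒ 8c, clock 48
[7] DMA t7→B (8c) ∥ CU A:t6 (4c) ⇒ 8c, clock 56
[8] DMA idle ∥ CU B:t7 (2c) ⇒ 2c, clock 58

step 4: A=load:t4 B=compute:t3 [load-bound]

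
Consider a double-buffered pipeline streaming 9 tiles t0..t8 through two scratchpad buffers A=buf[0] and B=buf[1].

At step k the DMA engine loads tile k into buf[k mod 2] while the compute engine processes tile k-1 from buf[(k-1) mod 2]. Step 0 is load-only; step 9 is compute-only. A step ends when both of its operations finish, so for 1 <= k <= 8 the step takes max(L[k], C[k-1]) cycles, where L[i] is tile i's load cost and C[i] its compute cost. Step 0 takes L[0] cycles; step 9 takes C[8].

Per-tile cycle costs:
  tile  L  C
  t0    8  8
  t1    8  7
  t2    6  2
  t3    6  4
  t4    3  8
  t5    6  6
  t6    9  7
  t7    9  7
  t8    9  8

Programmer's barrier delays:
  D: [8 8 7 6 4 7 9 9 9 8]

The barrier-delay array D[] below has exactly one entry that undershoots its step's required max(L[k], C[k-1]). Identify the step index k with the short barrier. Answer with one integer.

hazard at step 5

[0] required=L[0]=8=8 vs D=8 ok
[1] required=max(L[1]=8,C[0]=8)=8 vs D=8 ok
[2] required=max(L[2]=6,C[1]=7)=7 vs D=7 ok
[3] required=max(L[3]=6,C[2]=2)=6 vs D=6 ok
[4] required=max(L[4]=3,C[3]=4)=4 vs D=4 ok
[5] required=max(L[5]=6,C[4]=8)=8 vs D=7 SHORT
[6] required=max(L[6]=9,C[5]=6)=9 vs D=9 ok
[7] required=max(L[7]=9,C[6]=7)=9 vs D=9 ok
[8] required=max(L[8]=9,C[7]=7)=9 vs D=9 ok
[9] required=C[8]=8=8 vs D=8 ok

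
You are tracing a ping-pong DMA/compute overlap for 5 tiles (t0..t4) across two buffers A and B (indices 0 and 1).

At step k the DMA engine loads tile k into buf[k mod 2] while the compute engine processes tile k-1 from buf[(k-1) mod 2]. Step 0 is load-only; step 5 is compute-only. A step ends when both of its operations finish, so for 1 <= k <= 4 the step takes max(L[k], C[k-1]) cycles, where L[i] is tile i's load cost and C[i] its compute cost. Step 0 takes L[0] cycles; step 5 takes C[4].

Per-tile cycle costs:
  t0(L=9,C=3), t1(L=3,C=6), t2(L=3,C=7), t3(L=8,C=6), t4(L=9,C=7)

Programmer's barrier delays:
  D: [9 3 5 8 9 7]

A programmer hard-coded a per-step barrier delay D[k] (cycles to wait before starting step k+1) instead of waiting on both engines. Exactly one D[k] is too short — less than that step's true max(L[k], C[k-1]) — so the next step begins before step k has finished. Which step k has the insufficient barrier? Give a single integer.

hazard at step 2

[0] required=L[0]=9=9 vs D=9 ok
[1] required=max(L[1]=3,C[0]=3)=3 vs D=3 ok
[2] required=max(L[2]=3,C[1]=6)=6 vs D=5 SHORT
[3] required=max(L[3]=8,C[2]=7)=8 vs D=8 ok
[4] required=max(L[4]=9,C[3]=6)=9 vs D=9 ok
[5] required=C[4]=7=7 vs D=7 ok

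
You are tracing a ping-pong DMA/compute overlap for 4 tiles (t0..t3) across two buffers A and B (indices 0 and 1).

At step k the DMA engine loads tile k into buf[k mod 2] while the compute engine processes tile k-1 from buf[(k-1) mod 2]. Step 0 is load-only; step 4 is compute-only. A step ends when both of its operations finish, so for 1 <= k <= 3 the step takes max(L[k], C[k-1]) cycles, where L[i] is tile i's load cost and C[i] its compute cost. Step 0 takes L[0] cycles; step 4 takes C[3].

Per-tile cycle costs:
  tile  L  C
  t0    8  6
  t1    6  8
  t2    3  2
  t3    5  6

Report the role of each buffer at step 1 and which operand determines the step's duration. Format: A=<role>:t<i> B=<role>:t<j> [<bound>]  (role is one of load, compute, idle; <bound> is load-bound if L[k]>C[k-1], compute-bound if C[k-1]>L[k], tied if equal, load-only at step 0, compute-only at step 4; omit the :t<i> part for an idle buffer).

  0. 8=8c; end=8; A:t0 B:-
  1. max(6,6)=6c; end=14; A:t0 B:t1
  2. max(3,8)=8c; end=22; A:t2 B:t1
  3. max(5,2)=5c; end=27; A:t2 B:t3
  4. 6=6c; end=33; A:t2 B:t3

step 1: A=compute:t0 B=load:t1 [tied]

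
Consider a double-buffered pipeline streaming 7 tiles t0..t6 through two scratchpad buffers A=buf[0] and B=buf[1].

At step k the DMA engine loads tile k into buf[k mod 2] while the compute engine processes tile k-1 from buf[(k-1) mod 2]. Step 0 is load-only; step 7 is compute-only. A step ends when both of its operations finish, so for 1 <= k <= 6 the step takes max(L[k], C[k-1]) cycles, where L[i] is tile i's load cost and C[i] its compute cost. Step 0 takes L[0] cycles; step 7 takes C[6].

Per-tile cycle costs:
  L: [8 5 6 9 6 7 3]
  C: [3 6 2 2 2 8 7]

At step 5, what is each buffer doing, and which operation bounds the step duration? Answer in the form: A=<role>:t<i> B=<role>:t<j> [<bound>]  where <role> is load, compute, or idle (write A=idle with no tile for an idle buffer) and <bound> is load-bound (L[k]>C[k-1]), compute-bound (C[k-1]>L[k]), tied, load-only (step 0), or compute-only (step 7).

step 0: L[0]=8 → dur=8, Σ=8 | A=load:t0 B=idle [load-only]
step 1: L[1]=5 C[0]=3 → dur=5, Σ=13 | A=compute:t0 B=load:t1 [load-bound]
step 2: L[2]=6 C[1]=6 → dur=6, Σ=19 | A=load:t2 B=compute:t1 [tied]
step 3: L[3]=9 C[2]=2 → dur=9, Σ=28 | A=compute:t2 B=load:t3 [load-bound]
step 4: L[4]=6 C[3]=2 → dur=6, Σ=34 | A=load:t4 B=compute:t3 [load-bound]
step 5: L[5]=7 C[4]=2 → dur=7, Σ=41 | A=compute:t4 B=load:t5 [load-bound]
step 6: L[6]=3 C[5]=8 → dur=8, Σ=49 | A=load:t6 B=compute:t5 [compute-bound]
step 7: C[6]=7 → dur=7, Σ=56 | A=compute:t6 B=idle [compute-only]

step 5: A=compute:t4 B=load:t5 [load-bound]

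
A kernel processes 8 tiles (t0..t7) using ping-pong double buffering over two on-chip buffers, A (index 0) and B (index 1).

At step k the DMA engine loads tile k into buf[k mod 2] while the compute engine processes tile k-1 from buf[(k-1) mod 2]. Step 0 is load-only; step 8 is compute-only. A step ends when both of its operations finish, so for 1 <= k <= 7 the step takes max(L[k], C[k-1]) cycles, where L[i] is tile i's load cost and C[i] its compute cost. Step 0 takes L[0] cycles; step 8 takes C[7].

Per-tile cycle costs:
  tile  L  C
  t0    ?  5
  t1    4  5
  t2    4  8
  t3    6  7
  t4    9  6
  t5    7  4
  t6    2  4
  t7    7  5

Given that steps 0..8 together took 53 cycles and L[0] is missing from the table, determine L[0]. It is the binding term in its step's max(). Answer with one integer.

step 0 → dur = L[0]=? = L[0]  (unknown; binding)
step 1 → dur = max(L[1]=4, C[0]=5) = 5
step 2 → dur = max(L[2]=4, C[1]=5) = 5
step 3 → dur = max(L[3]=6, C[2]=8) = 8
step 4 → dur = max(L[4]=9, C[3]=7) = 9
step 5 → dur = max(L[5]=7, C[4]=6) = 7
step 6 → dur = max(L[6]=2, C[5]=4) = 4
step 7 → dur = max(L[7]=7, C[6]=4) = 7
step 8 → dur = C[7]=5 = 5
sum of known step durations = 50
dur[0] = total - known = 53 - 50 = 3
L[0] is the binding max in step 0, so L[0] = dur[0] = 3

L[0] = 3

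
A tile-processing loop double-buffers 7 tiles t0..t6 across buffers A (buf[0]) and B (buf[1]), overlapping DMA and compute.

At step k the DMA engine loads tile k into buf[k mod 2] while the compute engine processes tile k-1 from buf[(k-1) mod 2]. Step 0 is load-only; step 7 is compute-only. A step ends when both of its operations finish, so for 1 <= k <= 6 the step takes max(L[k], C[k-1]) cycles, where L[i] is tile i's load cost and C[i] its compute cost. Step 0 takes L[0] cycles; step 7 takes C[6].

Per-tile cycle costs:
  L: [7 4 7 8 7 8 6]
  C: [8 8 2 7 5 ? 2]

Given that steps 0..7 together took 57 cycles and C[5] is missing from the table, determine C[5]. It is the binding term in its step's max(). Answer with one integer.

C[5] = 9

step 0: dur = L[0]=7 = 7
step 1: dur = max(L[1]=4, C[0]=8) = 8
step 2: dur = max(L[2]=7, C[1]=8) = 8
step 3: dur = max(L[3]=8, C[2]=2) = 8
step 4: dur = max(L[4]=7, C[3]=7) = 7
step 5: dur = max(L[5]=8, C[4]=5) = 8
step 6: dur = max(L[6]=6, C[5]=?) = C[5]  (unknown; binding)
step 7: dur = C[6]=2 = 2
sum of known step durations = 48
dur[6] = total - known = 57 - 48 = 9
C[5] is the binding max in step 6, so C[5] = dur[6] = 9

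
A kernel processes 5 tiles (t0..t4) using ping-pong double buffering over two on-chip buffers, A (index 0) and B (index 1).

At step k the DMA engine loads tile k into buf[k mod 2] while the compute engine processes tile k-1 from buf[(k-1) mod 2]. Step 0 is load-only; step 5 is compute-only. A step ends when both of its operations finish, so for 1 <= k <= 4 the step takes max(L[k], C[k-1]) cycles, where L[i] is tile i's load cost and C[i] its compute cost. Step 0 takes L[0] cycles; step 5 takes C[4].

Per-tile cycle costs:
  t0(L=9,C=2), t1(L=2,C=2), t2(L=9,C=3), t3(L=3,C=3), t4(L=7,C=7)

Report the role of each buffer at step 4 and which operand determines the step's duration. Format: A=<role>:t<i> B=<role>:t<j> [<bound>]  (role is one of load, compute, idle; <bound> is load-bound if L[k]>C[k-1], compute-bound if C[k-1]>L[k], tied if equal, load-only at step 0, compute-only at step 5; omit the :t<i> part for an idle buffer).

k=0 load=t0/9c comp=- wait=9 total=9
k=1 load=t1/2c comp=t0/2c wait=2 total=11
k=2 load=t2/9c comp=t1/2c wait=9 total=20
k=3 load=t3/3c comp=t2/3c wait=3 total=23
k=4 load=t4/7c comp=t3/3c wait=7 total=30
k=5 load=- comp=t4/7c wait=7 total=37

step 4: A=load:t4 B=compute:t3 [load-bound]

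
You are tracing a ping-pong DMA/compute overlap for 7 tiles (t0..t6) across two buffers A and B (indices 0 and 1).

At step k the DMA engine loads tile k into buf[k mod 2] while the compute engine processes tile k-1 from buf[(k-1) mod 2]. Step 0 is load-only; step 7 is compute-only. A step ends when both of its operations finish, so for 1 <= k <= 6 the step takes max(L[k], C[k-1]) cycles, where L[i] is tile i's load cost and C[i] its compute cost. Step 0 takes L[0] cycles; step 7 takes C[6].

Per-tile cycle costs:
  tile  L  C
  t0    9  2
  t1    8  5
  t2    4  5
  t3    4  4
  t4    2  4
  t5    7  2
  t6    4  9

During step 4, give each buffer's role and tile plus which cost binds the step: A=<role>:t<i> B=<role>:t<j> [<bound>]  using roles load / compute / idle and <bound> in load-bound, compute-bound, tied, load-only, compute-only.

k=0 load=t0/9c comp=- wait=9 total=9
k=1 load=t1/8c comp=t0/2c wait=8 total=17
k=2 load=t2/4c comp=t1/5c wait=5 total=22
k=3 load=t3/4c comp=t2/5c wait=5 total=27
k=4 load=t4/2c comp=t3/4c wait=4 total=31
k=5 load=t5/7c comp=t4/4c wait=7 total=38
k=6 load=t6/4c comp=t5/2c wait=4 total=42
k=7 load=- comp=t6/9c wait=9 total=51

step 4: A=load:t4 B=compute:t3 [compute-bound]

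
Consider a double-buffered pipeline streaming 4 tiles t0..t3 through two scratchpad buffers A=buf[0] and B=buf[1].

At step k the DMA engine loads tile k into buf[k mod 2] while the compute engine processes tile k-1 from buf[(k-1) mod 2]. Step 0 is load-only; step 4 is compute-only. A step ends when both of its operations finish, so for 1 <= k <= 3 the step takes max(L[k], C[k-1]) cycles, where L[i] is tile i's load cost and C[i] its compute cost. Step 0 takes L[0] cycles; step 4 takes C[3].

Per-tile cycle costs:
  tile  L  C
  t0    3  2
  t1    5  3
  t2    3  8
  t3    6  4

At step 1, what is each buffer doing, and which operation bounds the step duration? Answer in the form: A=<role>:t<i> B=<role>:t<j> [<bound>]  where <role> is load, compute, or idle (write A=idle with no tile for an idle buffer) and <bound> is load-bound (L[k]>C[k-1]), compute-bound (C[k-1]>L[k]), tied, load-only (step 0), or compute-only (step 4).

step 1: A=compute:t0 B=load:t1 [load-bound]

[0] DMA t0→A (3c) ∥ CU idle ⇒ 3c, clock 3
[1] DMA t1→B (5c) ∥ CU A:t0 (2c) ⇒ 5c, clock 8
[2] DMA t2→A (3c) ∥ CU B:t1 (3c) ⇒ 3c, clock 11
[3] DMA t3→B (6c) ∥ CU A:t2 (8c) ⇒ 8c, clock 19
[4] DMA idle ∥ CU B:t3 (4c) ⇒ 4c, clock 23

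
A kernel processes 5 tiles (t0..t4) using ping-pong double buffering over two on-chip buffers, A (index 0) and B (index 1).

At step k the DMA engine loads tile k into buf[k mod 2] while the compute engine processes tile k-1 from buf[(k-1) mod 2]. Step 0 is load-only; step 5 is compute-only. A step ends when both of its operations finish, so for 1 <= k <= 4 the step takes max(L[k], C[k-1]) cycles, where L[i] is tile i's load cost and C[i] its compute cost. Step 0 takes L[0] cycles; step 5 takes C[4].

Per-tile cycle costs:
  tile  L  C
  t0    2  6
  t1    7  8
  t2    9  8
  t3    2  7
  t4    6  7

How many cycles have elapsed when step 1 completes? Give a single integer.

end_cycle[1] = 9

[0] DMA t0→A (2c) ∥ CU idle ⇒ 2c, clock 2
[1] DMA t1→B (7c) ∥ CU A:t0 (6c) ⇒ 7c, clock 9
[2] DMA t2→A (9c) ∥ CU B:t1 (8c) ⇒ 9c, clock 18
[3] DMA t3→B (2c) ∥ CU A:t2 (8c) ⇒ 8c, clock 26
[4] DMA t4→A (6c) ∥ CU B:t3 (7c) ⇒ 7c, clock 33
[5] DMA idle ∥ CU A:t4 (7c) ⇒ 7c, clock 40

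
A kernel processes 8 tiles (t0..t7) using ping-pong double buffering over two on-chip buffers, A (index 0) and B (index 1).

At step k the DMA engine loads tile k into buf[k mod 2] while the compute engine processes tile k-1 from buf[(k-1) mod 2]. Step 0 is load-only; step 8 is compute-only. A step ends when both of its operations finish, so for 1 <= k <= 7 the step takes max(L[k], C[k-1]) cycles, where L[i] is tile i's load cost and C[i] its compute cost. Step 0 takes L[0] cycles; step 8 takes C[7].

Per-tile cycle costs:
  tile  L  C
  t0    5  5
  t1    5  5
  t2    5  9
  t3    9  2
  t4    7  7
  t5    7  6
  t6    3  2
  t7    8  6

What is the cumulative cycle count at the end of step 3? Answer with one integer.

end_cycle[3] = 24

  0. 5=5c; end=5; A:t0 B:-
  1. max(5,5)=5c; end=10; A:t0 B:t1
  2. max(5,5)=5c; end=15; A:t2 B:t1
  3. max(9,9)=9c; end=24; A:t2 B:t3
  4. max(7,2)=7c; end=31; A:t4 B:t3
  5. max(7,7)=7c; end=38; A:t4 B:t5
  6. max(3,6)=6c; end=44; A:t6 B:t5
  7. max(8,2)=8c; end=52; A:t6 B:t7
  8. 6=6c; end=58; A:t6 B:t7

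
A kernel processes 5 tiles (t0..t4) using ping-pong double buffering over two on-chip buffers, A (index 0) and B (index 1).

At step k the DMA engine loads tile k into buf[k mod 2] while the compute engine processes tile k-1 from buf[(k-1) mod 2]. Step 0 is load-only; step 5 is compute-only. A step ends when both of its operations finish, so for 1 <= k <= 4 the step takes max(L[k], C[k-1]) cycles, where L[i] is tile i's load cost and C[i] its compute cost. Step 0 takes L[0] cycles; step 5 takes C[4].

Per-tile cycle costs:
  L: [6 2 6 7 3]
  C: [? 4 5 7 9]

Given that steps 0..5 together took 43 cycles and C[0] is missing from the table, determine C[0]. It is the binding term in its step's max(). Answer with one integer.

step 0 = dur = L[0]=6 = 6
step 1 = dur = max(L[1]=2, C[0]=?) = C[0]  (unknown; binding)
step 2 = dur = max(L[2]=6, C[1]=4) = 6
step 3 = dur = max(L[3]=7, C[2]=5) = 7
step 4 = dur = max(L[4]=3, C[3]=7) = 7
step 5 = dur = C[4]=9 = 9
sum of known step durations = 35
dur[1] = total - known = 43 - 35 = 8
C[0] is the binding max in step 1, so C[0] = dur[1] = 8

C[0] = 8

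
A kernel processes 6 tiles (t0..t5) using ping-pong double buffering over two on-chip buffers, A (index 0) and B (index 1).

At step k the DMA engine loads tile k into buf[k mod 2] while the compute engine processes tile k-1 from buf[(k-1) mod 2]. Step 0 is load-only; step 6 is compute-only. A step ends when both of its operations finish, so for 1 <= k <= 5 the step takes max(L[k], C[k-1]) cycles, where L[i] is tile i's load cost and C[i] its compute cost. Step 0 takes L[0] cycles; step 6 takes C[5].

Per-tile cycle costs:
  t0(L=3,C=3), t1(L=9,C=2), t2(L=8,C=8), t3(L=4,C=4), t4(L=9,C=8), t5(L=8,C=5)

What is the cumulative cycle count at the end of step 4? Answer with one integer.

k=0 load=t0/3c comp=- wait=3 total=3
k=1 load=t1/9c comp=t0/3c wait=9 total=12
k=2 load=t2/8c comp=t1/2c wait=8 total=20
k=3 load=t3/4c comp=t2/8c wait=8 total=28
k=4 load=t4/9c comp=t3/4c wait=9 total=37
k=5 load=t5/8c comp=t4/8c wait=8 total=45
k=6 load=- comp=t5/5c wait=5 total=50

end_cycle[4] = 37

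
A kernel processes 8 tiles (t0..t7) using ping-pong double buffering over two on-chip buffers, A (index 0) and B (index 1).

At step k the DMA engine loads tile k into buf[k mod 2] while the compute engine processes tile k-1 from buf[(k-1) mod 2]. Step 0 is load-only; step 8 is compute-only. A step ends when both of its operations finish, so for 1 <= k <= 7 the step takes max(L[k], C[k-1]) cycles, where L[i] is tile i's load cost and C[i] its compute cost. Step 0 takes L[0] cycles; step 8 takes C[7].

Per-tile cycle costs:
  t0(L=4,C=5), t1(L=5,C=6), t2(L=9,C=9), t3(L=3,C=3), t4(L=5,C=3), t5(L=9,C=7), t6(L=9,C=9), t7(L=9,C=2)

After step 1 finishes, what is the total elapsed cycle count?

  0. 4=4c; end=4; A:t0 B:-
  1. max(5,5)=5c; end=9; A:t0 B:t1
  2. max(9,6)=9c; end=18; A:t2 B:t1
  3. max(3,9)=9c; end=27; A:t2 B:t3
  4. max(5,3)=5c; end=32; A:t4 B:t3
  5. max(9,3)=9c; end=41; A:t4 B:t5
  6. max(9,7)=9c; end=50; A:t6 B:t5
  7. max(9,9)=9c; end=59; A:t6 B:t7
  8. 2=2c; end=61; A:t6 B:t7

end_cycle[1] = 9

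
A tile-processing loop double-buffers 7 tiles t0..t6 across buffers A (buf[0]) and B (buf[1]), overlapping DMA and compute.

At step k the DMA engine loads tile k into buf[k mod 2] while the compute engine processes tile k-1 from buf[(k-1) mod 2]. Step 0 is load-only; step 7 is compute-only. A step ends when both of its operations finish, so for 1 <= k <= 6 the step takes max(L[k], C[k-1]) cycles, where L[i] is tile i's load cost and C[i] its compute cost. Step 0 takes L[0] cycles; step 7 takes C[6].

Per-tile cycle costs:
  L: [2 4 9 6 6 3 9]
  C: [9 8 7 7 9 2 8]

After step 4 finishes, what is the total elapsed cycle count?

end_cycle[4] = 34

  0. 2=2c; end=2; A:t0 B:-
  1. max(4,9)=9c; end=11; A:t0 B:t1
  2. max(9,8)=9c; end=20; A:t2 B:t1
  3. max(6,7)=7c; end=27; A:t2 B:t3
  4. max(6,7)=7c; end=34; A:t4 B:t3
  5. max(3,9)=9c; end=43; A:t4 B:t5
  6. max(9,2)=9c; end=52; A:t6 B:t5
  7. 8=8c; end=60; A:t6 B:t5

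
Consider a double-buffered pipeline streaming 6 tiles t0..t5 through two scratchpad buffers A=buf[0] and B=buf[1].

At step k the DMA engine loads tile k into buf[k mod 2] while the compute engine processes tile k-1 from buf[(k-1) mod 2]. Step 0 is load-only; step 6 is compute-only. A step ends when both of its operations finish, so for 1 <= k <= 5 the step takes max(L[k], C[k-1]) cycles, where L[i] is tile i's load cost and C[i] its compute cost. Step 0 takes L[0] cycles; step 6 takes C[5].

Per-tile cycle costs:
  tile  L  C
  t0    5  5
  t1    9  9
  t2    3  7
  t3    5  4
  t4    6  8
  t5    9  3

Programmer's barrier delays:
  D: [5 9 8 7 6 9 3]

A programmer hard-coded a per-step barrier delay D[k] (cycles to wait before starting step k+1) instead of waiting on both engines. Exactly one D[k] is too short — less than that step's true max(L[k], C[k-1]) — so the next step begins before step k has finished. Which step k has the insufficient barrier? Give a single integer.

hazard at step 2

step 0: need L[0]=5 = 5; D[0]=5 ok
step 1: need max(L[1]=9,C[0]=5) = 9; D[1]=9 ok
step 2: need max(L[2]=3,C[1]=9) = 9; D[2]=8 SHORT
step 3: need max(L[3]=5,C[2]=7) = 7; D[3]=7 ok
step 4: need max(L[4]=6,C[3]=4) = 6; D[4]=6 ok
step 5: need max(L[5]=9,C[4]=8) = 9; D[5]=9 ok
step 6: need C[5]=3 = 3; D[6]=3 ok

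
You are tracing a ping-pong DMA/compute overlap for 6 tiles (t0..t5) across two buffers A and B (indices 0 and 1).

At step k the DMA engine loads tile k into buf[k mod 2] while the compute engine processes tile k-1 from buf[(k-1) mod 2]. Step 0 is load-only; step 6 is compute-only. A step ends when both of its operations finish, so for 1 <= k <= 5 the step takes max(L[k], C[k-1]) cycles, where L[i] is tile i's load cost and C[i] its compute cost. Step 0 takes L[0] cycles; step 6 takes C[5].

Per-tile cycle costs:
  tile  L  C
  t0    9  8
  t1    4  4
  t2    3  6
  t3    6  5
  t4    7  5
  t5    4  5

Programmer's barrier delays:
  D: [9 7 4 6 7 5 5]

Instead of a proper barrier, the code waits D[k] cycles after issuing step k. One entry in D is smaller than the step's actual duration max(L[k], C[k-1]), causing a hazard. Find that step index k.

hazard at step 1

k=0 barrier L[0]=9→9c, D[0]=9 ok
k=1 barrier max(L[1]=4,C[0]=8)→8c, D[1]=7 SHORT
k=2 barrier max(L[2]=3,C[1]=4)→4c, D[2]=4 ok
k=3 barrier max(L[3]=6,C[2]=6)→6c, D[3]=6 ok
k=4 barrier max(L[4]=7,C[3]=5)→7c, D[4]=7 ok
k=5 barrier max(L[5]=4,C[4]=5)→5c, D[5]=5 ok
k=6 barrier C[5]=5→5c, D[6]=5 ok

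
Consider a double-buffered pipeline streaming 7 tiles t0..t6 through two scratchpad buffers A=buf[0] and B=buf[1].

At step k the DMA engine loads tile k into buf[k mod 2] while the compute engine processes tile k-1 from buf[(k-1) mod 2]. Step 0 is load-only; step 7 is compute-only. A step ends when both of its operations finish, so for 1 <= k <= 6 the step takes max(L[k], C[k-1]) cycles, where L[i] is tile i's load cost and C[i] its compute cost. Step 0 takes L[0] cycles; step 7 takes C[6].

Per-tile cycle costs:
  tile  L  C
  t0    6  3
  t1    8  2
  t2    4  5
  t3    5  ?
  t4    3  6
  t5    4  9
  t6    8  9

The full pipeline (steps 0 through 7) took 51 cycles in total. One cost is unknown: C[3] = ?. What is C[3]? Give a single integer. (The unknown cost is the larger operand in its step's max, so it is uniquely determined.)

C[3] = 4

step 0 | dur = L[0]=6 = 6
step 1 | dur = max(L[1]=8, C[0]=3) = 8
step 2 | dur = max(L[2]=4, C[1]=2) = 4
step 3 | dur = max(L[3]=5, C[2]=5) = 5
step 4 | dur = max(L[4]=3, C[3]=?) = C[3]  (unknown; binding)
step 5 | dur = max(L[5]=4, C[4]=6) = 6
step 6 | dur = max(L[6]=8, C[5]=9) = 9
step 7 | dur = C[6]=9 = 9
sum of known step durations = 47
dur[4] = total - known = 51 - 47 = 4
C[3] is the binding max in step 4, so C[3] = dur[4] = 4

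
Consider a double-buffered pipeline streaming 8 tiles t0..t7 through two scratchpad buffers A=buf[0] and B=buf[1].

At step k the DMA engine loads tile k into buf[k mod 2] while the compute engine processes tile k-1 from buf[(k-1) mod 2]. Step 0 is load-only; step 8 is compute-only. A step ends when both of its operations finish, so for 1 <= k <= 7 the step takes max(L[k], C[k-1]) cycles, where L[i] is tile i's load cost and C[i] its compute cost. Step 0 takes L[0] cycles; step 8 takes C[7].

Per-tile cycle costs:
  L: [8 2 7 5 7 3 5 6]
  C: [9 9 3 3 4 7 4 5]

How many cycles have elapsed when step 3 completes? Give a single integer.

k=0 load=t0/8c comp=- wait=8 total=8
k=1 load=t1/2c comp=t0/9c wait=9 total=17
k=2 load=t2/7c comp=t1/9c wait=9 total=26
k=3 load=t3/5c comp=t2/3c wait=5 total=31
k=4 load=t4/7c comp=t3/3c wait=7 total=38
k=5 load=t5/3c comp=t4/4c wait=4 total=42
k=6 load=t6/5c comp=t5/7c wait=7 total=49
k=7 load=t7/6c comp=t6/4c wait=6 total=55
k=8 load=- comp=t7/5c wait=5 total=60

end_cycle[3] = 31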